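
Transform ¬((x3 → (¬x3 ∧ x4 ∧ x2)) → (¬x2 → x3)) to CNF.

¬x3 ∧ ¬x2

¬((x3 → (¬x3 ∧ x4 ∧ x2)) → (¬x2 → x3))
= ¬(¬(x3 → (¬x3 ∧ x4 ∧ x2)) ∨ (¬x2 → x3))   [eliminate →]
= ¬(¬(¬x3 ∨ (¬x3 ∧ x4 ∧ x2)) ∨ (¬x2 → x3))   [eliminate →]
= ¬(¬(¬x3 ∨ (¬x3 ∧ x4 ∧ x2)) ∨ ¬¬x2 ∨ x3)   [eliminate →]
= ¬¬(¬x3 ∨ (¬x3 ∧ x4 ∧ x2)) ∧ ¬¬¬x2 ∧ ¬x3   [De Morgan]
= (¬x3 ∨ (¬x3 ∧ x4 ∧ x2)) ∧ ¬¬¬x2 ∧ ¬x3   [double negation]
= (¬x3 ∨ (¬x3 ∧ x4 ∧ x2)) ∧ ¬x2 ∧ ¬x3   [double negation]
= (¬x3 ∨ ¬x3) ∧ (¬x3 ∨ x4) ∧ (¬x3 ∨ x2) ∧ ¬x2 ∧ ¬x3   [distribute ∨ over ∧]
= ¬x3 ∧ ¬x2   [simplify]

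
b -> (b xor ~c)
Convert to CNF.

b -> (b xor ~c)
= ~b | (b xor ~c)   [eliminate ->]
= ~b | ((b | ~c) & ~(b & ~c))   [expand xor]
= ~b | ((b | ~c) & (~b | ~~c))   [De Morgan]
= ~b | ((b | ~c) & (~b | c))   [double negation]
= (~b | b | ~c) & (~b | ~b | c)   [distribute | over &]
= ~b | c   [simplify]

~b | c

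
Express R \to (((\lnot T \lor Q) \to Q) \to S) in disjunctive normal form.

R \to (((\lnot T \lor Q) \to Q) \to S)
= \lnot R \lor (((\lnot T \lor Q) \to Q) \to S)   (eliminate \to)
= \lnot R \lor \lnot ((\lnot T \lor Q) \to Q) \lor S   (eliminate \to)
= \lnot R \lor \lnot (\lnot (\lnot T \lor Q) \lor Q) \lor S   (eliminate \to)
= \lnot R \lor (\lnot \lnot (\lnot T \lor Q) \land \lnot Q) \lor S   (De Morgan)
= \lnot R \lor ((\lnot T \lor Q) \land \lnot Q) \lor S   (double negation)
= \lnot R \lor (\lnot T \land \lnot Q) \lor (Q \land \lnot Q) \lor S   (distribute \land over \lor)
= \lnot R \lor (\lnot T \land \lnot Q) \lor S   (simplify)

\lnot R \lor (\lnot T \land \lnot Q) \lor S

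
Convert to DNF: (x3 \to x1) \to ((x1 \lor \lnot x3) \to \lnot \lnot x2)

(x3 \to x1) \to ((x1 \lor \lnot x3) \to \lnot \lnot x2)
= \lnot (x3 \to x1) \lor ((x1 \lor \lnot x3) \to \lnot \lnot x2)   (eliminate \to)
= \lnot (\lnot x3 \lor x1) \lor ((x1 \lor \lnot x3) \to \lnot \lnot x2)   (eliminate \to)
= \lnot (\lnot x3 \lor x1) \lor \lnot (x1 \lor \lnot x3) \lor \lnot \lnot x2   (eliminate \to)
= (\lnot \lnot x3 \land \lnot x1) \lor \lnot (x1 \lor \lnot x3) \lor \lnot \lnot x2   (De Morgan)
= (x3 \land \lnot x1) \lor \lnot (x1 \lor \lnot x3) \lor \lnot \lnot x2   (double negation)
= (x3 \land \lnot x1) \lor (\lnot x1 \land \lnot \lnot x3) \lor \lnot \lnot x2   (De Morgan)
= (x3 \land \lnot x1) \lor (\lnot x1 \land x3) \lor \lnot \lnot x2   (double negation)
= (x3 \land \lnot x1) \lor (\lnot x1 \land x3) \lor x2   (double negation)
= (x3 \land \lnot x1) \lor x2   (simplify)

(x3 \land \lnot x1) \lor x2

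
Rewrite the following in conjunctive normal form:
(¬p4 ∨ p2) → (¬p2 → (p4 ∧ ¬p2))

p4 ∨ p2

(¬p4 ∨ p2) → (¬p2 → (p4 ∧ ¬p2))
⇔ ¬(¬p4 ∨ p2) ∨ (¬p2 → (p4 ∧ ¬p2))   (eliminate →)
⇔ ¬(¬p4 ∨ p2) ∨ ¬¬p2 ∨ (p4 ∧ ¬p2)   (eliminate →)
⇔ (¬¬p4 ∧ ¬p2) ∨ ¬¬p2 ∨ (p4 ∧ ¬p2)   (De Morgan)
⇔ (p4 ∧ ¬p2) ∨ ¬¬p2 ∨ (p4 ∧ ¬p2)   (double negation)
⇔ (p4 ∧ ¬p2) ∨ p2 ∨ (p4 ∧ ¬p2)   (double negation)
⇔ (p4 ∨ p2 ∨ p4) ∧ (p4 ∨ p2 ∨ ¬p2) ∧ (¬p2 ∨ p2 ∨ p4) ∧ (¬p2 ∨ p2 ∨ ¬p2)   (distribute ∨ over ∧)
⇔ p4 ∨ p2   (simplify)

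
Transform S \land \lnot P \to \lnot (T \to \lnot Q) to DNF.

S \land \lnot P \to \lnot (T \to \lnot Q)
≡ \lnot (S \land \lnot P) \lor \lnot (T \to \lnot Q)   [eliminate \to]
≡ \lnot (S \land \lnot P) \lor \lnot (\lnot T \lor \lnot Q)   [eliminate \to]
≡ \lnot S \lor \lnot \lnot P \lor \lnot (\lnot T \lor \lnot Q)   [De Morgan]
≡ \lnot S \lor P \lor \lnot (\lnot T \lor \lnot Q)   [double negation]
≡ \lnot S \lor P \lor \lnot \lnot T \land \lnot \lnot Q   [De Morgan]
≡ \lnot S \lor P \lor T \land \lnot \lnot Q   [double negation]
≡ \lnot S \lor P \lor T \land Q   [double negation]

\lnot S \lor P \lor T \land Q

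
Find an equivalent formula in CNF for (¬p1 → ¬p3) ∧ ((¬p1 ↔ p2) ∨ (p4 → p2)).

(p1 ∨ ¬p3) ∧ (p1 ∨ p2 ∨ ¬p4)

(¬p1 → ¬p3) ∧ ((¬p1 ↔ p2) ∨ (p4 → p2))
⇔ (¬¬p1 ∨ ¬p3) ∧ ((¬p1 ↔ p2) ∨ (p4 → p2))   — eliminate →
⇔ (¬¬p1 ∨ ¬p3) ∧ (((¬p1 → p2) ∧ (p2 → ¬p1)) ∨ (p4 → p2))   — eliminate ↔
⇔ (¬¬p1 ∨ ¬p3) ∧ (((¬¬p1 ∨ p2) ∧ (p2 → ¬p1)) ∨ (p4 → p2))   — eliminate →
⇔ (¬¬p1 ∨ ¬p3) ∧ (((¬¬p1 ∨ p2) ∧ (¬p2 ∨ ¬p1)) ∨ (p4 → p2))   — eliminate →
⇔ (¬¬p1 ∨ ¬p3) ∧ (((¬¬p1 ∨ p2) ∧ (¬p2 ∨ ¬p1)) ∨ ¬p4 ∨ p2)   — eliminate →
⇔ (p1 ∨ ¬p3) ∧ (((¬¬p1 ∨ p2) ∧ (¬p2 ∨ ¬p1)) ∨ ¬p4 ∨ p2)   — double negation
⇔ (p1 ∨ ¬p3) ∧ (((p1 ∨ p2) ∧ (¬p2 ∨ ¬p1)) ∨ ¬p4 ∨ p2)   — double negation
⇔ (p1 ∨ ¬p3) ∧ (p1 ∨ p2 ∨ ¬p4 ∨ p2) ∧ (¬p2 ∨ ¬p1 ∨ ¬p4 ∨ p2)   — distribute ∨ over ∧
⇔ (p1 ∨ ¬p3) ∧ (p1 ∨ p2 ∨ ¬p4)   — simplify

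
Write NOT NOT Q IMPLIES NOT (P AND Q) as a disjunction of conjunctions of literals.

NOT Q OR NOT P

NOT NOT Q IMPLIES NOT (P AND Q)
⇔ NOT NOT NOT Q OR NOT (P AND Q)   [eliminate IMPLIES]
⇔ NOT Q OR NOT (P AND Q)   [double negation]
⇔ NOT Q OR NOT P OR NOT Q   [De Morgan]
⇔ NOT Q OR NOT P   [simplify]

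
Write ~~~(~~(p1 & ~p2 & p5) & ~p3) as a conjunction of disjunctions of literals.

~p1 | p2 | ~p5 | p3

~~~(~~(p1 & ~p2 & p5) & ~p3)
⇔ ~(~~(p1 & ~p2 & p5) & ~p3)   [double negation]
⇔ ~~~(p1 & ~p2 & p5) | ~~p3   [De Morgan]
⇔ ~(p1 & ~p2 & p5) | ~~p3   [double negation]
⇔ ~p1 | ~~p2 | ~p5 | ~~p3   [De Morgan]
⇔ ~p1 | p2 | ~p5 | ~~p3   [double negation]
⇔ ~p1 | p2 | ~p5 | p3   [double negation]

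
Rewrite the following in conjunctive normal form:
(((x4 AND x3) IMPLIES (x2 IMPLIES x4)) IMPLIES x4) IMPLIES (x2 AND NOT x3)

(((x4 AND x3) IMPLIES (x2 IMPLIES x4)) IMPLIES x4) IMPLIES (x2 AND NOT x3)
≡ NOT (((x4 AND x3) IMPLIES (x2 IMPLIES x4)) IMPLIES x4) OR (x2 AND NOT x3)   [eliminate IMPLIES]
≡ NOT (NOT ((x4 AND x3) IMPLIES (x2 IMPLIES x4)) OR x4) OR (x2 AND NOT x3)   [eliminate IMPLIES]
≡ NOT (NOT (NOT (x4 AND x3) OR (x2 IMPLIES x4)) OR x4) OR (x2 AND NOT x3)   [eliminate IMPLIES]
≡ NOT (NOT (NOT (x4 AND x3) OR NOT x2 OR x4) OR x4) OR (x2 AND NOT x3)   [eliminate IMPLIES]
≡ (NOT NOT (NOT (x4 AND x3) OR NOT x2 OR x4) AND NOT x4) OR (x2 AND NOT x3)   [De Morgan]
≡ ((NOT (x4 AND x3) OR NOT x2 OR x4) AND NOT x4) OR (x2 AND NOT x3)   [double negation]
≡ ((NOT x4 OR NOT x3 OR NOT x2 OR x4) AND NOT x4) OR (x2 AND NOT x3)   [De Morgan]
≡ (NOT x4 OR NOT x3 OR NOT x2 OR x4 OR x2) AND (NOT x4 OR NOT x3 OR NOT x2 OR x4 OR NOT x3) AND (NOT x4 OR x2) AND (NOT x4 OR NOT x3)   [distribute OR over AND]
≡ (NOT x4 OR x2) AND (NOT x4 OR NOT x3)   [simplify]

(NOT x4 OR x2) AND (NOT x4 OR NOT x3)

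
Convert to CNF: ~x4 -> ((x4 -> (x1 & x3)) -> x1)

~x4 -> ((x4 -> (x1 & x3)) -> x1)
≡ ~~x4 | ((x4 -> (x1 & x3)) -> x1)   — eliminate ->
≡ ~~x4 | ~(x4 -> (x1 & x3)) | x1   — eliminate ->
≡ ~~x4 | ~(~x4 | (x1 & x3)) | x1   — eliminate ->
≡ x4 | ~(~x4 | (x1 & x3)) | x1   — double negation
≡ x4 | (~~x4 & ~(x1 & x3)) | x1   — De Morgan
≡ x4 | (x4 & ~(x1 & x3)) | x1   — double negation
≡ x4 | (x4 & (~x1 | ~x3)) | x1   — De Morgan
≡ (x4 | x4 | x1) & (x4 | ~x1 | ~x3 | x1)   — distribute | over &
≡ x4 | x1   — simplify

x4 | x1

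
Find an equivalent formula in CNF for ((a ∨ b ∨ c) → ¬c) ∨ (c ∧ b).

¬c ∨ b

((a ∨ b ∨ c) → ¬c) ∨ (c ∧ b)
≡ ¬(a ∨ b ∨ c) ∨ ¬c ∨ (c ∧ b)   [eliminate →]
≡ (¬a ∧ ¬b ∧ ¬c) ∨ ¬c ∨ (c ∧ b)   [De Morgan]
≡ (¬a ∨ ¬c ∨ c) ∧ (¬a ∨ ¬c ∨ b) ∧ (¬b ∨ ¬c ∨ c) ∧ (¬b ∨ ¬c ∨ b) ∧ (¬c ∨ ¬c ∨ c) ∧ (¬c ∨ ¬c ∨ b)   [distribute ∨ over ∧]
≡ ¬c ∨ b   [simplify]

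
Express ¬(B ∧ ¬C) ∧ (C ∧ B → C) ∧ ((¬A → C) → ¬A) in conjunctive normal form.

¬(B ∧ ¬C) ∧ (C ∧ B → C) ∧ ((¬A → C) → ¬A)
≡ ¬(B ∧ ¬C) ∧ (¬(C ∧ B) ∨ C) ∧ ((¬A → C) → ¬A)   (eliminate →)
≡ ¬(B ∧ ¬C) ∧ (¬(C ∧ B) ∨ C) ∧ (¬(¬A → C) ∨ ¬A)   (eliminate →)
≡ ¬(B ∧ ¬C) ∧ (¬(C ∧ B) ∨ C) ∧ (¬(¬¬A ∨ C) ∨ ¬A)   (eliminate →)
≡ (¬B ∨ ¬¬C) ∧ (¬(C ∧ B) ∨ C) ∧ (¬(¬¬A ∨ C) ∨ ¬A)   (De Morgan)
≡ (¬B ∨ C) ∧ (¬(C ∧ B) ∨ C) ∧ (¬(¬¬A ∨ C) ∨ ¬A)   (double negation)
≡ (¬B ∨ C) ∧ (¬C ∨ ¬B ∨ C) ∧ (¬(¬¬A ∨ C) ∨ ¬A)   (De Morgan)
≡ (¬B ∨ C) ∧ (¬C ∨ ¬B ∨ C) ∧ (¬¬¬A ∧ ¬C ∨ ¬A)   (De Morgan)
≡ (¬B ∨ C) ∧ (¬C ∨ ¬B ∨ C) ∧ (¬A ∧ ¬C ∨ ¬A)   (double negation)
≡ (¬B ∨ C) ∧ (¬C ∨ ¬B ∨ C) ∧ (¬A ∨ ¬A) ∧ (¬C ∨ ¬A)   (distribute ∨ over ∧)
≡ (¬B ∨ C) ∧ ¬A   (simplify)

(¬B ∨ C) ∧ ¬A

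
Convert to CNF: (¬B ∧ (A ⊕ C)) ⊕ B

(¬B ∧ (A ⊕ C)) ⊕ B
≡ ((¬B ∧ (A ⊕ C)) ∨ B) ∧ ¬(¬B ∧ (A ⊕ C) ∧ B)   (expand ⊕)
≡ ((¬B ∧ (A ∨ C) ∧ ¬(A ∧ C)) ∨ B) ∧ ¬(¬B ∧ (A ⊕ C) ∧ B)   (expand ⊕)
≡ ((¬B ∧ (A ∨ C) ∧ ¬(A ∧ C)) ∨ B) ∧ ¬(¬B ∧ (A ∨ C) ∧ ¬(A ∧ C) ∧ B)   (expand ⊕)
≡ ((¬B ∧ (A ∨ C) ∧ (¬A ∨ ¬C)) ∨ B) ∧ ¬(¬B ∧ (A ∨ C) ∧ ¬(A ∧ C) ∧ B)   (De Morgan)
≡ ((¬B ∧ (A ∨ C) ∧ (¬A ∨ ¬C)) ∨ B) ∧ (¬¬B ∨ ¬(A ∨ C) ∨ ¬¬(A ∧ C) ∨ ¬B)   (De Morgan)
≡ ((¬B ∧ (A ∨ C) ∧ (¬A ∨ ¬C)) ∨ B) ∧ (B ∨ ¬(A ∨ C) ∨ ¬¬(A ∧ C) ∨ ¬B)   (double negation)
≡ ((¬B ∧ (A ∨ C) ∧ (¬A ∨ ¬C)) ∨ B) ∧ (B ∨ (¬A ∧ ¬C) ∨ ¬¬(A ∧ C) ∨ ¬B)   (De Morgan)
≡ ((¬B ∧ (A ∨ C) ∧ (¬A ∨ ¬C)) ∨ B) ∧ (B ∨ (¬A ∧ ¬C) ∨ (A ∧ C) ∨ ¬B)   (double negation)
≡ (¬B ∨ B) ∧ (A ∨ C ∨ B) ∧ (¬A ∨ ¬C ∨ B) ∧ (B ∨ ¬A ∨ A ∨ ¬B) ∧ (B ∨ ¬A ∨ C ∨ ¬B) ∧ (B ∨ ¬C ∨ A ∨ ¬B) ∧ (B ∨ ¬C ∨ C ∨ ¬B)   (distribute ∨ over ∧)
≡ (A ∨ C ∨ B) ∧ (¬A ∨ ¬C ∨ B)   (simplify)

(A ∨ C ∨ B) ∧ (¬A ∨ ¬C ∨ B)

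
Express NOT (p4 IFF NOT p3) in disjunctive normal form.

(p4 AND p3) OR (NOT p3 AND NOT p4)

NOT (p4 IFF NOT p3)
≡ NOT ((p4 IMPLIES NOT p3) AND (NOT p3 IMPLIES p4))   (eliminate IFF)
≡ NOT ((NOT p4 OR NOT p3) AND (NOT p3 IMPLIES p4))   (eliminate IMPLIES)
≡ NOT ((NOT p4 OR NOT p3) AND (NOT NOT p3 OR p4))   (eliminate IMPLIES)
≡ NOT (NOT p4 OR NOT p3) OR NOT (NOT NOT p3 OR p4)   (De Morgan)
≡ (NOT NOT p4 AND NOT NOT p3) OR NOT (NOT NOT p3 OR p4)   (De Morgan)
≡ (p4 AND NOT NOT p3) OR NOT (NOT NOT p3 OR p4)   (double negation)
≡ (p4 AND p3) OR NOT (NOT NOT p3 OR p4)   (double negation)
≡ (p4 AND p3) OR (NOT NOT NOT p3 AND NOT p4)   (De Morgan)
≡ (p4 AND p3) OR (NOT p3 AND NOT p4)   (double negation)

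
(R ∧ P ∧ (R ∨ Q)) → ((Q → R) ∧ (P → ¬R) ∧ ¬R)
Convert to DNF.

(R ∧ P ∧ (R ∨ Q)) → ((Q → R) ∧ (P → ¬R) ∧ ¬R)
≡ ¬(R ∧ P ∧ (R ∨ Q)) ∨ ((Q → R) ∧ (P → ¬R) ∧ ¬R)
≡ ¬(R ∧ P ∧ (R ∨ Q)) ∨ ((¬Q ∨ R) ∧ (P → ¬R) ∧ ¬R)
≡ ¬(R ∧ P ∧ (R ∨ Q)) ∨ ((¬Q ∨ R) ∧ (¬P ∨ ¬R) ∧ ¬R)
≡ ¬R ∨ ¬P ∨ ¬(R ∨ Q) ∨ ((¬Q ∨ R) ∧ (¬P ∨ ¬R) ∧ ¬R)
≡ ¬R ∨ ¬P ∨ (¬R ∧ ¬Q) ∨ ((¬Q ∨ R) ∧ (¬P ∨ ¬R) ∧ ¬R)
≡ ¬R ∨ ¬P ∨ (¬R ∧ ¬Q) ∨ (¬Q ∧ ¬P ∧ ¬R) ∨ (¬Q ∧ ¬R ∧ ¬R) ∨ (R ∧ ¬P ∧ ¬R) ∨ (R ∧ ¬R ∧ ¬R)
≡ ¬R ∨ ¬P

¬R ∨ ¬P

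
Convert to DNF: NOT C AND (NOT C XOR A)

NOT C AND (NOT C XOR A)
⇔ NOT C AND ((NOT C AND NOT A) OR (NOT NOT C AND A))   [expand XOR]
⇔ NOT C AND ((NOT C AND NOT A) OR (C AND A))   [double negation]
⇔ (NOT C AND NOT C AND NOT A) OR (NOT C AND C AND A)   [distribute AND over OR]
⇔ NOT C AND NOT A   [simplify]

NOT C AND NOT A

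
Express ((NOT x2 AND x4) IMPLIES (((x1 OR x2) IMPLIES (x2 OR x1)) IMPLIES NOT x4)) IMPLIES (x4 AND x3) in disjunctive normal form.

((NOT x2 AND x4) IMPLIES (((x1 OR x2) IMPLIES (x2 OR x1)) IMPLIES NOT x4)) IMPLIES (x4 AND x3)
≡ NOT ((NOT x2 AND x4) IMPLIES (((x1 OR x2) IMPLIES (x2 OR x1)) IMPLIES NOT x4)) OR (x4 AND x3)   — eliminate IMPLIES
≡ NOT (NOT (NOT x2 AND x4) OR (((x1 OR x2) IMPLIES (x2 OR x1)) IMPLIES NOT x4)) OR (x4 AND x3)   — eliminate IMPLIES
≡ NOT (NOT (NOT x2 AND x4) OR NOT ((x1 OR x2) IMPLIES (x2 OR x1)) OR NOT x4) OR (x4 AND x3)   — eliminate IMPLIES
≡ NOT (NOT (NOT x2 AND x4) OR NOT (NOT (x1 OR x2) OR x2 OR x1) OR NOT x4) OR (x4 AND x3)   — eliminate IMPLIES
≡ (NOT NOT (NOT x2 AND x4) AND NOT NOT (NOT (x1 OR x2) OR x2 OR x1) AND NOT NOT x4) OR (x4 AND x3)   — De Morgan
≡ (NOT x2 AND x4 AND NOT NOT (NOT (x1 OR x2) OR x2 OR x1) AND NOT NOT x4) OR (x4 AND x3)   — double negation
≡ (NOT x2 AND x4 AND (NOT (x1 OR x2) OR x2 OR x1) AND NOT NOT x4) OR (x4 AND x3)   — double negation
≡ (NOT x2 AND x4 AND ((NOT x1 AND NOT x2) OR x2 OR x1) AND NOT NOT x4) OR (x4 AND x3)   — De Morgan
≡ (NOT x2 AND x4 AND ((NOT x1 AND NOT x2) OR x2 OR x1) AND x4) OR (x4 AND x3)   — double negation
≡ (NOT x2 AND x4 AND NOT x1 AND NOT x2 AND x4) OR (NOT x2 AND x4 AND x2 AND x4) OR (NOT x2 AND x4 AND x1 AND x4) OR (x4 AND x3)   — distribute AND over OR
≡ (NOT x2 AND x4 AND NOT x1) OR (NOT x2 AND x4 AND x1) OR (x4 AND x3)   — simplify

(NOT x2 AND x4 AND NOT x1) OR (NOT x2 AND x4 AND x1) OR (x4 AND x3)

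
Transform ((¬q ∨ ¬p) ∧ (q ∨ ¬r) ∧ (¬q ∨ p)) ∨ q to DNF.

((¬q ∨ ¬p) ∧ (q ∨ ¬r) ∧ (¬q ∨ p)) ∨ q
⇔ (¬q ∧ q ∧ ¬q) ∨ (¬q ∧ q ∧ p) ∨ (¬q ∧ ¬r ∧ ¬q) ∨ (¬q ∧ ¬r ∧ p) ∨ (¬p ∧ q ∧ ¬q) ∨ (¬p ∧ q ∧ p) ∨ (¬p ∧ ¬r ∧ ¬q) ∨ (¬p ∧ ¬r ∧ p) ∨ q   (distribute ∧ over ∨)
⇔ (¬q ∧ ¬r) ∨ q   (simplify)

(¬q ∧ ¬r) ∨ q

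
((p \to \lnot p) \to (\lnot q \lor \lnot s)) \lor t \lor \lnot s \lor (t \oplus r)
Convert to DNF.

((p \to \lnot p) \to (\lnot q \lor \lnot s)) \lor t \lor \lnot s \lor (t \oplus r)
≡ \lnot (p \to \lnot p) \lor \lnot q \lor \lnot s \lor t \lor \lnot s \lor (t \oplus r)   [eliminate \to]
≡ \lnot (\lnot p \lor \lnot p) \lor \lnot q \lor \lnot s \lor t \lor \lnot s \lor (t \oplus r)   [eliminate \to]
≡ \lnot (\lnot p \lor \lnot p) \lor \lnot q \lor \lnot s \lor t \lor \lnot s \lor (t \land \lnot r) \lor (\lnot t \land r)   [expand \oplus]
≡ (\lnot \lnot p \land \lnot \lnot p) \lor \lnot q \lor \lnot s \lor t \lor \lnot s \lor (t \land \lnot r) \lor (\lnot t \land r)   [De Morgan]
≡ (p \land \lnot \lnot p) \lor \lnot q \lor \lnot s \lor t \lor \lnot s \lor (t \land \lnot r) \lor (\lnot t \land r)   [double negation]
≡ (p \land p) \lor \lnot q \lor \lnot s \lor t \lor \lnot s \lor (t \land \lnot r) \lor (\lnot t \land r)   [double negation]
≡ p \lor \lnot q \lor \lnot s \lor t \lor (\lnot t \land r)   [simplify]

p \lor \lnot q \lor \lnot s \lor t \lor (\lnot t \land r)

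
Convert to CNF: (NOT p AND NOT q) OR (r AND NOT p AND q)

(NOT p AND NOT q) OR (r AND NOT p AND q)
⇔ (NOT p OR r) AND (NOT p OR NOT p) AND (NOT p OR q) AND (NOT q OR r) AND (NOT q OR NOT p) AND (NOT q OR q)   — distribute OR over AND
⇔ NOT p AND (NOT q OR r)   — simplify

NOT p AND (NOT q OR r)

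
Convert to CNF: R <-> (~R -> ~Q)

Q | R

R <-> (~R -> ~Q)
= (R -> (~R -> ~Q)) & ((~R -> ~Q) -> R)
= (~R | (~R -> ~Q)) & ((~R -> ~Q) -> R)
= (~R | ~~R | ~Q) & ((~R -> ~Q) -> R)
= (~R | ~~R | ~Q) & (~(~R -> ~Q) | R)
= (~R | ~~R | ~Q) & (~(~~R | ~Q) | R)
= (~R | R | ~Q) & (~(~~R | ~Q) | R)
= (~R | R | ~Q) & ((~~~R & ~~Q) | R)
= (~R | R | ~Q) & ((~R & ~~Q) | R)
= (~R | R | ~Q) & ((~R & Q) | R)
= (~R | R | ~Q) & (~R | R) & (Q | R)
= Q | R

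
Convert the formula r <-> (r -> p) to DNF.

p & r

r <-> (r -> p)
⇔ (r -> (r -> p)) & ((r -> p) -> r)   [eliminate <->]
⇔ (~r | (r -> p)) & ((r -> p) -> r)   [eliminate ->]
⇔ (~r | ~r | p) & ((r -> p) -> r)   [eliminate ->]
⇔ (~r | ~r | p) & (~(r -> p) | r)   [eliminate ->]
⇔ (~r | ~r | p) & (~(~r | p) | r)   [eliminate ->]
⇔ (~r | ~r | p) & ((~~r & ~p) | r)   [De Morgan]
⇔ (~r | ~r | p) & ((r & ~p) | r)   [double negation]
⇔ (~r & r & ~p) | (~r & r) | (~r & r & ~p) | (~r & r) | (p & r & ~p) | (p & r)   [distribute & over |]
⇔ p & r   [simplify]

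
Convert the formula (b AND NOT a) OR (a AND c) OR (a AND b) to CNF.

(b OR a) AND (b OR c)

(b AND NOT a) OR (a AND c) OR (a AND b)
= (b OR a OR a) AND (b OR a OR b) AND (b OR c OR a) AND (b OR c OR b) AND (NOT a OR a OR a) AND (NOT a OR a OR b) AND (NOT a OR c OR a) AND (NOT a OR c OR b)   [distribute OR over AND]
= (b OR a) AND (b OR c)   [simplify]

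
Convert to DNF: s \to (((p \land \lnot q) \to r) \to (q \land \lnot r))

\lnot s \lor (p \land \lnot q \land \lnot r) \lor (q \land \lnot r)

s \to (((p \land \lnot q) \to r) \to (q \land \lnot r))
≡ \lnot s \lor (((p \land \lnot q) \to r) \to (q \land \lnot r))   (eliminate \to)
≡ \lnot s \lor \lnot ((p \land \lnot q) \to r) \lor (q \land \lnot r)   (eliminate \to)
≡ \lnot s \lor \lnot (\lnot (p \land \lnot q) \lor r) \lor (q \land \lnot r)   (eliminate \to)
≡ \lnot s \lor (\lnot \lnot (p \land \lnot q) \land \lnot r) \lor (q \land \lnot r)   (De Morgan)
≡ \lnot s \lor (p \land \lnot q \land \lnot r) \lor (q \land \lnot r)   (double negation)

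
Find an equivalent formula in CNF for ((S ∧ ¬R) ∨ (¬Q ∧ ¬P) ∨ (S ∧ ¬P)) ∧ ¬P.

(S ∨ ¬Q) ∧ ¬P

((S ∧ ¬R) ∨ (¬Q ∧ ¬P) ∨ (S ∧ ¬P)) ∧ ¬P
= (S ∨ ¬Q ∨ S) ∧ (S ∨ ¬Q ∨ ¬P) ∧ (S ∨ ¬P ∨ S) ∧ (S ∨ ¬P ∨ ¬P) ∧ (¬R ∨ ¬Q ∨ S) ∧ (¬R ∨ ¬Q ∨ ¬P) ∧ (¬R ∨ ¬P ∨ S) ∧ (¬R ∨ ¬P ∨ ¬P) ∧ ¬P   — distribute ∨ over ∧
= (S ∨ ¬Q) ∧ ¬P   — simplify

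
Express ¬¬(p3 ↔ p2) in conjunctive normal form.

¬¬(p3 ↔ p2)
≡ ¬¬((p3 → p2) ∧ (p2 → p3))   (eliminate ↔)
≡ ¬¬((¬p3 ∨ p2) ∧ (p2 → p3))   (eliminate →)
≡ ¬¬((¬p3 ∨ p2) ∧ (¬p2 ∨ p3))   (eliminate →)
≡ (¬p3 ∨ p2) ∧ (¬p2 ∨ p3)   (double negation)

(¬p3 ∨ p2) ∧ (¬p2 ∨ p3)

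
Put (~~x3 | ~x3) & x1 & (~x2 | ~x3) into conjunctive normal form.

x1 & (~x2 | ~x3)

(~~x3 | ~x3) & x1 & (~x2 | ~x3)
⇔ (x3 | ~x3) & x1 & (~x2 | ~x3)   (double negation)
⇔ x1 & (~x2 | ~x3)   (simplify)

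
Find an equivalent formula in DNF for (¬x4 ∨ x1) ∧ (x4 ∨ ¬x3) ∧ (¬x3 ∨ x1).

(¬x4 ∧ ¬x3) ∨ (x1 ∧ x4) ∨ (x1 ∧ ¬x3)

(¬x4 ∨ x1) ∧ (x4 ∨ ¬x3) ∧ (¬x3 ∨ x1)
≡ (¬x4 ∧ x4 ∧ ¬x3) ∨ (¬x4 ∧ x4 ∧ x1) ∨ (¬x4 ∧ ¬x3 ∧ ¬x3) ∨ (¬x4 ∧ ¬x3 ∧ x1) ∨ (x1 ∧ x4 ∧ ¬x3) ∨ (x1 ∧ x4 ∧ x1) ∨ (x1 ∧ ¬x3 ∧ ¬x3) ∨ (x1 ∧ ¬x3 ∧ x1)   [distribute ∧ over ∨]
≡ (¬x4 ∧ ¬x3) ∨ (x1 ∧ x4) ∨ (x1 ∧ ¬x3)   [simplify]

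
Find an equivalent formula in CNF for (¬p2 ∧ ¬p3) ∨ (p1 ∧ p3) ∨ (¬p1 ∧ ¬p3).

(¬p2 ∨ p3 ∨ ¬p1) ∧ (¬p3 ∨ p1)

(¬p2 ∧ ¬p3) ∨ (p1 ∧ p3) ∨ (¬p1 ∧ ¬p3)
⇔ (¬p2 ∨ p1 ∨ ¬p1) ∧ (¬p2 ∨ p1 ∨ ¬p3) ∧ (¬p2 ∨ p3 ∨ ¬p1) ∧ (¬p2 ∨ p3 ∨ ¬p3) ∧ (¬p3 ∨ p1 ∨ ¬p1) ∧ (¬p3 ∨ p1 ∨ ¬p3) ∧ (¬p3 ∨ p3 ∨ ¬p1) ∧ (¬p3 ∨ p3 ∨ ¬p3)   (distribute ∨ over ∧)
⇔ (¬p2 ∨ p3 ∨ ¬p1) ∧ (¬p3 ∨ p1)   (simplify)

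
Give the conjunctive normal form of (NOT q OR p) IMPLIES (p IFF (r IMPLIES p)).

q OR r OR p

(NOT q OR p) IMPLIES (p IFF (r IMPLIES p))
= NOT (NOT q OR p) OR (p IFF (r IMPLIES p))   [eliminate IMPLIES]
= NOT (NOT q OR p) OR ((p IMPLIES (r IMPLIES p)) AND ((r IMPLIES p) IMPLIES p))   [eliminate IFF]
= NOT (NOT q OR p) OR ((NOT p OR (r IMPLIES p)) AND ((r IMPLIES p) IMPLIES p))   [eliminate IMPLIES]
= NOT (NOT q OR p) OR ((NOT p OR NOT r OR p) AND ((r IMPLIES p) IMPLIES p))   [eliminate IMPLIES]
= NOT (NOT q OR p) OR ((NOT p OR NOT r OR p) AND (NOT (r IMPLIES p) OR p))   [eliminate IMPLIES]
= NOT (NOT q OR p) OR ((NOT p OR NOT r OR p) AND (NOT (NOT r OR p) OR p))   [eliminate IMPLIES]
= (NOT NOT q AND NOT p) OR ((NOT p OR NOT r OR p) AND (NOT (NOT r OR p) OR p))   [De Morgan]
= (q AND NOT p) OR ((NOT p OR NOT r OR p) AND (NOT (NOT r OR p) OR p))   [double negation]
= (q AND NOT p) OR ((NOT p OR NOT r OR p) AND ((NOT NOT r AND NOT p) OR p))   [De Morgan]
= (q AND NOT p) OR ((NOT p OR NOT r OR p) AND ((r AND NOT p) OR p))   [double negation]
= (q OR NOT p OR NOT r OR p) AND (q OR r OR p) AND (q OR NOT p OR p) AND (NOT p OR NOT p OR NOT r OR p) AND (NOT p OR r OR p) AND (NOT p OR NOT p OR p)   [distribute OR over AND]
= q OR r OR p   [simplify]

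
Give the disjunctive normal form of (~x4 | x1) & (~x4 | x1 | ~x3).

(~x4 | x1) & (~x4 | x1 | ~x3)
⇔ (~x4 & ~x4) | (~x4 & x1) | (~x4 & ~x3) | (x1 & ~x4) | (x1 & x1) | (x1 & ~x3)   (distribute & over |)
⇔ ~x4 | x1   (simplify)

~x4 | x1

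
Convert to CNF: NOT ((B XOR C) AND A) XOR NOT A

(NOT B OR C OR NOT A) AND (NOT C OR B OR NOT A) AND A

NOT ((B XOR C) AND A) XOR NOT A
⇔ (NOT ((B XOR C) AND A) OR NOT A) AND NOT (NOT ((B XOR C) AND A) AND NOT A)   [expand XOR]
⇔ (NOT ((B OR C) AND NOT (B AND C) AND A) OR NOT A) AND NOT (NOT ((B XOR C) AND A) AND NOT A)   [expand XOR]
⇔ (NOT ((B OR C) AND NOT (B AND C) AND A) OR NOT A) AND NOT (NOT ((B OR C) AND NOT (B AND C) AND A) AND NOT A)   [expand XOR]
⇔ (NOT (B OR C) OR NOT NOT (B AND C) OR NOT A OR NOT A) AND NOT (NOT ((B OR C) AND NOT (B AND C) AND A) AND NOT A)   [De Morgan]
⇔ ((NOT B AND NOT C) OR NOT NOT (B AND C) OR NOT A OR NOT A) AND NOT (NOT ((B OR C) AND NOT (B AND C) AND A) AND NOT A)   [De Morgan]
⇔ ((NOT B AND NOT C) OR (B AND C) OR NOT A OR NOT A) AND NOT (NOT ((B OR C) AND NOT (B AND C) AND A) AND NOT A)   [double negation]
⇔ ((NOT B AND NOT C) OR (B AND C) OR NOT A OR NOT A) AND (NOT NOT ((B OR C) AND NOT (B AND C) AND A) OR NOT NOT A)   [De Morgan]
⇔ ((NOT B AND NOT C) OR (B AND C) OR NOT A OR NOT A) AND (((B OR C) AND NOT (B AND C) AND A) OR NOT NOT A)   [double negation]
⇔ ((NOT B AND NOT C) OR (B AND C) OR NOT A OR NOT A) AND (((B OR C) AND (NOT B OR NOT C) AND A) OR NOT NOT A)   [De Morgan]
⇔ ((NOT B AND NOT C) OR (B AND C) OR NOT A OR NOT A) AND (((B OR C) AND (NOT B OR NOT C) AND A) OR A)   [double negation]
⇔ (NOT B OR B OR NOT A OR NOT A) AND (NOT B OR C OR NOT A OR NOT A) AND (NOT C OR B OR NOT A OR NOT A) AND (NOT C OR C OR NOT A OR NOT A) AND (B OR C OR A) AND (NOT B OR NOT C OR A) AND (A OR A)   [distribute OR over AND]
⇔ (NOT B OR C OR NOT A) AND (NOT C OR B OR NOT A) AND A   [simplify]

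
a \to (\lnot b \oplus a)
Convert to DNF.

a \to (\lnot b \oplus a)
= \lnot a \lor (\lnot b \oplus a)   [eliminate \to]
= \lnot a \lor (\lnot b \land \lnot a) \lor (\lnot \lnot b \land a)   [expand \oplus]
= \lnot a \lor (\lnot b \land \lnot a) \lor (b \land a)   [double negation]
= \lnot a \lor (b \land a)   [simplify]

\lnot a \lor (b \land a)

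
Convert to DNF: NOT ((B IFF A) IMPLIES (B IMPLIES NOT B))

NOT ((B IFF A) IMPLIES (B IMPLIES NOT B))
= NOT (NOT (B IFF A) OR (B IMPLIES NOT B))   [eliminate IMPLIES]
= NOT (NOT ((B IMPLIES A) AND (A IMPLIES B)) OR (B IMPLIES NOT B))   [eliminate IFF]
= NOT (NOT ((NOT B OR A) AND (A IMPLIES B)) OR (B IMPLIES NOT B))   [eliminate IMPLIES]
= NOT (NOT ((NOT B OR A) AND (NOT A OR B)) OR (B IMPLIES NOT B))   [eliminate IMPLIES]
= NOT (NOT ((NOT B OR A) AND (NOT A OR B)) OR NOT B OR NOT B)   [eliminate IMPLIES]
= NOT NOT ((NOT B OR A) AND (NOT A OR B)) AND NOT NOT B AND NOT NOT B   [De Morgan]
= (NOT B OR A) AND (NOT A OR B) AND NOT NOT B AND NOT NOT B   [double negation]
= (NOT B OR A) AND (NOT A OR B) AND B AND NOT NOT B   [double negation]
= (NOT B OR A) AND (NOT A OR B) AND B AND B   [double negation]
= (NOT B AND NOT A AND B AND B) OR (NOT B AND B AND B AND B) OR (A AND NOT A AND B AND B) OR (A AND B AND B AND B)   [distribute AND over OR]
= A AND B   [simplify]

A AND B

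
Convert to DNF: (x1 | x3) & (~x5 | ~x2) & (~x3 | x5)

(x1 & ~x5 & ~x3) | (x1 & ~x2 & ~x3) | (x1 & ~x2 & x5) | (x3 & ~x2 & x5)

(x1 | x3) & (~x5 | ~x2) & (~x3 | x5)
≡ (x1 & ~x5 & ~x3) | (x1 & ~x5 & x5) | (x1 & ~x2 & ~x3) | (x1 & ~x2 & x5) | (x3 & ~x5 & ~x3) | (x3 & ~x5 & x5) | (x3 & ~x2 & ~x3) | (x3 & ~x2 & x5)   [distribute & over |]
≡ (x1 & ~x5 & ~x3) | (x1 & ~x2 & ~x3) | (x1 & ~x2 & x5) | (x3 & ~x2 & x5)   [simplify]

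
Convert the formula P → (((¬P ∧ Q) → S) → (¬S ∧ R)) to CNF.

(¬P ∨ ¬S) ∧ (¬P ∨ R)

P → (((¬P ∧ Q) → S) → (¬S ∧ R))
≡ ¬P ∨ (((¬P ∧ Q) → S) → (¬S ∧ R))   (eliminate →)
≡ ¬P ∨ ¬((¬P ∧ Q) → S) ∨ (¬S ∧ R)   (eliminate →)
≡ ¬P ∨ ¬(¬(¬P ∧ Q) ∨ S) ∨ (¬S ∧ R)   (eliminate →)
≡ ¬P ∨ (¬¬(¬P ∧ Q) ∧ ¬S) ∨ (¬S ∧ R)   (De Morgan)
≡ ¬P ∨ (¬P ∧ Q ∧ ¬S) ∨ (¬S ∧ R)   (double negation)
≡ (¬P ∨ ¬P ∨ ¬S) ∧ (¬P ∨ ¬P ∨ R) ∧ (¬P ∨ Q ∨ ¬S) ∧ (¬P ∨ Q ∨ R) ∧ (¬P ∨ ¬S ∨ ¬S) ∧ (¬P ∨ ¬S ∨ R)   (distribute ∨ over ∧)
≡ (¬P ∨ ¬S) ∧ (¬P ∨ R)   (simplify)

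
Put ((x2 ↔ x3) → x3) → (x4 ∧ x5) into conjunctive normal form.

(¬x2 ∨ x3 ∨ x4) ∧ (¬x2 ∨ x3 ∨ x5) ∧ (¬x3 ∨ x4) ∧ (¬x3 ∨ x5)

((x2 ↔ x3) → x3) → (x4 ∧ x5)
⇔ ¬((x2 ↔ x3) → x3) ∨ (x4 ∧ x5)   — eliminate →
⇔ ¬(¬(x2 ↔ x3) ∨ x3) ∨ (x4 ∧ x5)   — eliminate →
⇔ ¬(¬((x2 → x3) ∧ (x3 → x2)) ∨ x3) ∨ (x4 ∧ x5)   — eliminate ↔
⇔ ¬(¬((¬x2 ∨ x3) ∧ (x3 → x2)) ∨ x3) ∨ (x4 ∧ x5)   — eliminate →
⇔ ¬(¬((¬x2 ∨ x3) ∧ (¬x3 ∨ x2)) ∨ x3) ∨ (x4 ∧ x5)   — eliminate →
⇔ (¬¬((¬x2 ∨ x3) ∧ (¬x3 ∨ x2)) ∧ ¬x3) ∨ (x4 ∧ x5)   — De Morgan
⇔ ((¬x2 ∨ x3) ∧ (¬x3 ∨ x2) ∧ ¬x3) ∨ (x4 ∧ x5)   — double negation
⇔ (¬x2 ∨ x3 ∨ x4) ∧ (¬x2 ∨ x3 ∨ x5) ∧ (¬x3 ∨ x2 ∨ x4) ∧ (¬x3 ∨ x2 ∨ x5) ∧ (¬x3 ∨ x4) ∧ (¬x3 ∨ x5)   — distribute ∨ over ∧
⇔ (¬x2 ∨ x3 ∨ x4) ∧ (¬x2 ∨ x3 ∨ x5) ∧ (¬x3 ∨ x4) ∧ (¬x3 ∨ x5)   — simplify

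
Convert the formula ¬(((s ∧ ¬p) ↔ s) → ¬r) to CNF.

¬(((s ∧ ¬p) ↔ s) → ¬r)
⇔ ¬(¬((s ∧ ¬p) ↔ s) ∨ ¬r)   — eliminate →
⇔ ¬(¬(((s ∧ ¬p) → s) ∧ (s → (s ∧ ¬p))) ∨ ¬r)   — eliminate ↔
⇔ ¬(¬((¬(s ∧ ¬p) ∨ s) ∧ (s → (s ∧ ¬p))) ∨ ¬r)   — eliminate →
⇔ ¬(¬((¬(s ∧ ¬p) ∨ s) ∧ (¬s ∨ (s ∧ ¬p))) ∨ ¬r)   — eliminate →
⇔ ¬¬((¬(s ∧ ¬p) ∨ s) ∧ (¬s ∨ (s ∧ ¬p))) ∧ ¬¬r   — De Morgan
⇔ (¬(s ∧ ¬p) ∨ s) ∧ (¬s ∨ (s ∧ ¬p)) ∧ ¬¬r   — double negation
⇔ (¬s ∨ ¬¬p ∨ s) ∧ (¬s ∨ (s ∧ ¬p)) ∧ ¬¬r   — De Morgan
⇔ (¬s ∨ p ∨ s) ∧ (¬s ∨ (s ∧ ¬p)) ∧ ¬¬r   — double negation
⇔ (¬s ∨ p ∨ s) ∧ (¬s ∨ (s ∧ ¬p)) ∧ r   — double negation
⇔ (¬s ∨ p ∨ s) ∧ (¬s ∨ s) ∧ (¬s ∨ ¬p) ∧ r   — distribute ∨ over ∧
⇔ (¬s ∨ ¬p) ∧ r   — simplify

(¬s ∨ ¬p) ∧ r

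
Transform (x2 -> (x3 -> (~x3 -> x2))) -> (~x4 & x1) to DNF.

~x4 & x1

(x2 -> (x3 -> (~x3 -> x2))) -> (~x4 & x1)
≡ ~(x2 -> (x3 -> (~x3 -> x2))) | (~x4 & x1)   [eliminate ->]
≡ ~(~x2 | (x3 -> (~x3 -> x2))) | (~x4 & x1)   [eliminate ->]
≡ ~(~x2 | ~x3 | (~x3 -> x2)) | (~x4 & x1)   [eliminate ->]
≡ ~(~x2 | ~x3 | ~~x3 | x2) | (~x4 & x1)   [eliminate ->]
≡ (~~x2 & ~~x3 & ~~~x3 & ~x2) | (~x4 & x1)   [De Morgan]
≡ (x2 & ~~x3 & ~~~x3 & ~x2) | (~x4 & x1)   [double negation]
≡ (x2 & x3 & ~~~x3 & ~x2) | (~x4 & x1)   [double negation]
≡ (x2 & x3 & ~x3 & ~x2) | (~x4 & x1)   [double negation]
≡ ~x4 & x1   [simplify]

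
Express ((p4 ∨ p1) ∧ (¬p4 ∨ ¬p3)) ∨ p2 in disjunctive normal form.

((p4 ∨ p1) ∧ (¬p4 ∨ ¬p3)) ∨ p2
≡ (p4 ∧ ¬p4) ∨ (p4 ∧ ¬p3) ∨ (p1 ∧ ¬p4) ∨ (p1 ∧ ¬p3) ∨ p2   [distribute ∧ over ∨]
≡ (p4 ∧ ¬p3) ∨ (p1 ∧ ¬p4) ∨ (p1 ∧ ¬p3) ∨ p2   [simplify]

(p4 ∧ ¬p3) ∨ (p1 ∧ ¬p4) ∨ (p1 ∧ ¬p3) ∨ p2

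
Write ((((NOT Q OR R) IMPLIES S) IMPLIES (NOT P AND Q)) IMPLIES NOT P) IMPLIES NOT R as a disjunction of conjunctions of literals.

(NOT Q AND NOT S AND P) OR (R AND NOT S AND P) OR NOT R

((((NOT Q OR R) IMPLIES S) IMPLIES (NOT P AND Q)) IMPLIES NOT P) IMPLIES NOT R
= NOT ((((NOT Q OR R) IMPLIES S) IMPLIES (NOT P AND Q)) IMPLIES NOT P) OR NOT R   [eliminate IMPLIES]
= NOT (NOT (((NOT Q OR R) IMPLIES S) IMPLIES (NOT P AND Q)) OR NOT P) OR NOT R   [eliminate IMPLIES]
= NOT (NOT (NOT ((NOT Q OR R) IMPLIES S) OR (NOT P AND Q)) OR NOT P) OR NOT R   [eliminate IMPLIES]
= NOT (NOT (NOT (NOT (NOT Q OR R) OR S) OR (NOT P AND Q)) OR NOT P) OR NOT R   [eliminate IMPLIES]
= (NOT NOT (NOT (NOT (NOT Q OR R) OR S) OR (NOT P AND Q)) AND NOT NOT P) OR NOT R   [De Morgan]
= ((NOT (NOT (NOT Q OR R) OR S) OR (NOT P AND Q)) AND NOT NOT P) OR NOT R   [double negation]
= (((NOT NOT (NOT Q OR R) AND NOT S) OR (NOT P AND Q)) AND NOT NOT P) OR NOT R   [De Morgan]
= ((((NOT Q OR R) AND NOT S) OR (NOT P AND Q)) AND NOT NOT P) OR NOT R   [double negation]
= ((((NOT Q OR R) AND NOT S) OR (NOT P AND Q)) AND P) OR NOT R   [double negation]
= (NOT Q AND NOT S AND P) OR (R AND NOT S AND P) OR (NOT P AND Q AND P) OR NOT R   [distribute AND over OR]
= (NOT Q AND NOT S AND P) OR (R AND NOT S AND P) OR NOT R   [simplify]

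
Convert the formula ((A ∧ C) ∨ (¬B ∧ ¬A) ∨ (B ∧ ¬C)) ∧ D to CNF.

(A ∨ ¬B ∨ ¬C) ∧ (C ∨ ¬A ∨ B) ∧ D

((A ∧ C) ∨ (¬B ∧ ¬A) ∨ (B ∧ ¬C)) ∧ D
= (A ∨ ¬B ∨ B) ∧ (A ∨ ¬B ∨ ¬C) ∧ (A ∨ ¬A ∨ B) ∧ (A ∨ ¬A ∨ ¬C) ∧ (C ∨ ¬B ∨ B) ∧ (C ∨ ¬B ∨ ¬C) ∧ (C ∨ ¬A ∨ B) ∧ (C ∨ ¬A ∨ ¬C) ∧ D   (distribute ∨ over ∧)
= (A ∨ ¬B ∨ ¬C) ∧ (C ∨ ¬A ∨ B) ∧ D   (simplify)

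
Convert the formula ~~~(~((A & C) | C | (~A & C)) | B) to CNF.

C & ~B

~~~(~((A & C) | C | (~A & C)) | B)
= ~(~((A & C) | C | (~A & C)) | B)
= ~~((A & C) | C | (~A & C)) & ~B
= ((A & C) | C | (~A & C)) & ~B
= (A | C | ~A) & (A | C | C) & (C | C | ~A) & (C | C | C) & ~B
= C & ~B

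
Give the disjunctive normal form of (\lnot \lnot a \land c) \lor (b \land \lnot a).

(\lnot \lnot a \land c) \lor (b \land \lnot a)
= (a \land c) \lor (b \land \lnot a)   (double negation)

(a \land c) \lor (b \land \lnot a)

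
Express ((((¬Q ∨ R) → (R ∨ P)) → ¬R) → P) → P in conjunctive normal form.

((((¬Q ∨ R) → (R ∨ P)) → ¬R) → P) → P
≡ ¬((((¬Q ∨ R) → (R ∨ P)) → ¬R) → P) ∨ P   [eliminate →]
≡ ¬(¬(((¬Q ∨ R) → (R ∨ P)) → ¬R) ∨ P) ∨ P   [eliminate →]
≡ ¬(¬(¬((¬Q ∨ R) → (R ∨ P)) ∨ ¬R) ∨ P) ∨ P   [eliminate →]
≡ ¬(¬(¬(¬(¬Q ∨ R) ∨ R ∨ P) ∨ ¬R) ∨ P) ∨ P   [eliminate →]
≡ (¬¬(¬(¬(¬Q ∨ R) ∨ R ∨ P) ∨ ¬R) ∧ ¬P) ∨ P   [De Morgan]
≡ ((¬(¬(¬Q ∨ R) ∨ R ∨ P) ∨ ¬R) ∧ ¬P) ∨ P   [double negation]
≡ (((¬¬(¬Q ∨ R) ∧ ¬R ∧ ¬P) ∨ ¬R) ∧ ¬P) ∨ P   [De Morgan]
≡ ((((¬Q ∨ R) ∧ ¬R ∧ ¬P) ∨ ¬R) ∧ ¬P) ∨ P   [double negation]
≡ (¬Q ∨ R ∨ ¬R ∨ P) ∧ (¬R ∨ ¬R ∨ P) ∧ (¬P ∨ ¬R ∨ P) ∧ (¬P ∨ P)   [distribute ∨ over ∧]
≡ ¬R ∨ P   [simplify]

¬R ∨ P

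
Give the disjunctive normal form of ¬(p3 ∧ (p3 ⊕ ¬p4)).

¬p3 ∨ (¬p4 ∧ p3)

¬(p3 ∧ (p3 ⊕ ¬p4))
≡ ¬(p3 ∧ ((p3 ∧ ¬¬p4) ∨ (¬p3 ∧ ¬p4)))   [expand ⊕]
≡ ¬p3 ∨ ¬((p3 ∧ ¬¬p4) ∨ (¬p3 ∧ ¬p4))   [De Morgan]
≡ ¬p3 ∨ (¬(p3 ∧ ¬¬p4) ∧ ¬(¬p3 ∧ ¬p4))   [De Morgan]
≡ ¬p3 ∨ ((¬p3 ∨ ¬¬¬p4) ∧ ¬(¬p3 ∧ ¬p4))   [De Morgan]
≡ ¬p3 ∨ ((¬p3 ∨ ¬p4) ∧ ¬(¬p3 ∧ ¬p4))   [double negation]
≡ ¬p3 ∨ ((¬p3 ∨ ¬p4) ∧ (¬¬p3 ∨ ¬¬p4))   [De Morgan]
≡ ¬p3 ∨ ((¬p3 ∨ ¬p4) ∧ (p3 ∨ ¬¬p4))   [double negation]
≡ ¬p3 ∨ ((¬p3 ∨ ¬p4) ∧ (p3 ∨ p4))   [double negation]
≡ ¬p3 ∨ (¬p3 ∧ p3) ∨ (¬p3 ∧ p4) ∨ (¬p4 ∧ p3) ∨ (¬p4 ∧ p4)   [distribute ∧ over ∨]
≡ ¬p3 ∨ (¬p4 ∧ p3)   [simplify]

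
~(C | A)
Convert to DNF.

~(C | A)
≡ ~C & ~A   [De Morgan]

~C & ~A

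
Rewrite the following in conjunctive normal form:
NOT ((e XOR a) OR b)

NOT ((e XOR a) OR b)
= NOT (((e OR a) AND NOT (e AND a)) OR b)   [expand XOR]
= NOT ((e OR a) AND NOT (e AND a)) AND NOT b   [De Morgan]
= (NOT (e OR a) OR NOT NOT (e AND a)) AND NOT b   [De Morgan]
= ((NOT e AND NOT a) OR NOT NOT (e AND a)) AND NOT b   [De Morgan]
= ((NOT e AND NOT a) OR (e AND a)) AND NOT b   [double negation]
= (NOT e OR e) AND (NOT e OR a) AND (NOT a OR e) AND (NOT a OR a) AND NOT b   [distribute OR over AND]
= (NOT e OR a) AND (NOT a OR e) AND NOT b   [simplify]

(NOT e OR a) AND (NOT a OR e) AND NOT b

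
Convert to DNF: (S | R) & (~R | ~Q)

(S & ~R) | (S & ~Q) | (R & ~Q)

(S | R) & (~R | ~Q)
= (S & ~R) | (S & ~Q) | (R & ~R) | (R & ~Q)   [distribute & over |]
= (S & ~R) | (S & ~Q) | (R & ~Q)   [simplify]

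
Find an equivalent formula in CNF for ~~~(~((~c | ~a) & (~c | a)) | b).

~~~(~((~c | ~a) & (~c | a)) | b)
⇔ ~(~((~c | ~a) & (~c | a)) | b)   [double negation]
⇔ ~~((~c | ~a) & (~c | a)) & ~b   [De Morgan]
⇔ (~c | ~a) & (~c | a) & ~b   [double negation]

(~c | ~a) & (~c | a) & ~b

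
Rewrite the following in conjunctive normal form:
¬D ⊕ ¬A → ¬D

A ∨ ¬D

¬D ⊕ ¬A → ¬D
⇔ ¬(¬D ⊕ ¬A) ∨ ¬D   — eliminate →
⇔ ¬((¬D ∨ ¬A) ∧ ¬(¬D ∧ ¬A)) ∨ ¬D   — expand ⊕
⇔ ¬(¬D ∨ ¬A) ∨ ¬¬(¬D ∧ ¬A) ∨ ¬D   — De Morgan
⇔ ¬¬D ∧ ¬¬A ∨ ¬¬(¬D ∧ ¬A) ∨ ¬D   — De Morgan
⇔ D ∧ ¬¬A ∨ ¬¬(¬D ∧ ¬A) ∨ ¬D   — double negation
⇔ D ∧ A ∨ ¬¬(¬D ∧ ¬A) ∨ ¬D   — double negation
⇔ D ∧ A ∨ ¬D ∧ ¬A ∨ ¬D   — double negation
⇔ (D ∨ ¬D ∨ ¬D) ∧ (D ∨ ¬A ∨ ¬D) ∧ (A ∨ ¬D ∨ ¬D) ∧ (A ∨ ¬A ∨ ¬D)   — distribute ∨ over ∧
⇔ A ∨ ¬D   — simplify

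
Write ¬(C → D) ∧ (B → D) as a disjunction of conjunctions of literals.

¬(C → D) ∧ (B → D)
≡ ¬(¬C ∨ D) ∧ (B → D)   — eliminate →
≡ ¬(¬C ∨ D) ∧ (¬B ∨ D)   — eliminate →
≡ ¬¬C ∧ ¬D ∧ (¬B ∨ D)   — De Morgan
≡ C ∧ ¬D ∧ (¬B ∨ D)   — double negation
≡ (C ∧ ¬D ∧ ¬B) ∨ (C ∧ ¬D ∧ D)   — distribute ∧ over ∨
≡ C ∧ ¬D ∧ ¬B   — simplify

C ∧ ¬D ∧ ¬B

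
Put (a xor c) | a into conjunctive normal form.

(a xor c) | a
= ((a | c) & ~(a & c)) | a
= ((a | c) & (~a | ~c)) | a
= (a | c | a) & (~a | ~c | a)
= a | c

a | c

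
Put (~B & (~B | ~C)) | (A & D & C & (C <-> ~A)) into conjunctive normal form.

(~B | A) & (~B | D) & (~B | C) & (~B | ~C | ~A)

(~B & (~B | ~C)) | (A & D & C & (C <-> ~A))
≡ (~B & (~B | ~C)) | (A & D & C & (C -> ~A) & (~A -> C))
≡ (~B & (~B | ~C)) | (A & D & C & (~C | ~A) & (~A -> C))
≡ (~B & (~B | ~C)) | (A & D & C & (~C | ~A) & (~~A | C))
≡ (~B & (~B | ~C)) | (A & D & C & (~C | ~A) & (A | C))
≡ (~B | A) & (~B | D) & (~B | C) & (~B | ~C | ~A) & (~B | A | C) & (~B | ~C | A) & (~B | ~C | D) & (~B | ~C | C) & (~B | ~C | ~C | ~A) & (~B | ~C | A | C)
≡ (~B | A) & (~B | D) & (~B | C) & (~B | ~C | ~A)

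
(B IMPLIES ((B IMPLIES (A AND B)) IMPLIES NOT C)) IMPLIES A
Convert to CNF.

(B OR A) AND (NOT B OR A) AND (C OR A)

(B IMPLIES ((B IMPLIES (A AND B)) IMPLIES NOT C)) IMPLIES A
⇔ NOT (B IMPLIES ((B IMPLIES (A AND B)) IMPLIES NOT C)) OR A   [eliminate IMPLIES]
⇔ NOT (NOT B OR ((B IMPLIES (A AND B)) IMPLIES NOT C)) OR A   [eliminate IMPLIES]
⇔ NOT (NOT B OR NOT (B IMPLIES (A AND B)) OR NOT C) OR A   [eliminate IMPLIES]
⇔ NOT (NOT B OR NOT (NOT B OR (A AND B)) OR NOT C) OR A   [eliminate IMPLIES]
⇔ (NOT NOT B AND NOT NOT (NOT B OR (A AND B)) AND NOT NOT C) OR A   [De Morgan]
⇔ (B AND NOT NOT (NOT B OR (A AND B)) AND NOT NOT C) OR A   [double negation]
⇔ (B AND (NOT B OR (A AND B)) AND NOT NOT C) OR A   [double negation]
⇔ (B AND (NOT B OR (A AND B)) AND C) OR A   [double negation]
⇔ (B OR A) AND (NOT B OR A OR A) AND (NOT B OR B OR A) AND (C OR A)   [distribute OR over AND]
⇔ (B OR A) AND (NOT B OR A) AND (C OR A)   [simplify]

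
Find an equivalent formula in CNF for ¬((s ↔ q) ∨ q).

¬((s ↔ q) ∨ q)
⇔ ¬(((s → q) ∧ (q → s)) ∨ q)
⇔ ¬(((¬s ∨ q) ∧ (q → s)) ∨ q)
⇔ ¬(((¬s ∨ q) ∧ (¬q ∨ s)) ∨ q)
⇔ ¬((¬s ∨ q) ∧ (¬q ∨ s)) ∧ ¬q
⇔ (¬(¬s ∨ q) ∨ ¬(¬q ∨ s)) ∧ ¬q
⇔ ((¬¬s ∧ ¬q) ∨ ¬(¬q ∨ s)) ∧ ¬q
⇔ ((s ∧ ¬q) ∨ ¬(¬q ∨ s)) ∧ ¬q
⇔ ((s ∧ ¬q) ∨ (¬¬q ∧ ¬s)) ∧ ¬q
⇔ ((s ∧ ¬q) ∨ (q ∧ ¬s)) ∧ ¬q
⇔ (s ∨ q) ∧ (s ∨ ¬s) ∧ (¬q ∨ q) ∧ (¬q ∨ ¬s) ∧ ¬q
⇔ (s ∨ q) ∧ ¬q

(s ∨ q) ∧ ¬q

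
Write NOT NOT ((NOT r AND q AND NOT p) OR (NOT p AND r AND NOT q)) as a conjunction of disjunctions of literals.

NOT NOT ((NOT r AND q AND NOT p) OR (NOT p AND r AND NOT q))
≡ (NOT r AND q AND NOT p) OR (NOT p AND r AND NOT q)   (double negation)
≡ (NOT r OR NOT p) AND (NOT r OR r) AND (NOT r OR NOT q) AND (q OR NOT p) AND (q OR r) AND (q OR NOT q) AND (NOT p OR NOT p) AND (NOT p OR r) AND (NOT p OR NOT q)   (distribute OR over AND)
≡ (NOT r OR NOT q) AND (q OR r) AND NOT p   (simplify)

(NOT r OR NOT q) AND (q OR r) AND NOT p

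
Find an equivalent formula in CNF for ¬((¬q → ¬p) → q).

(q ∨ ¬p) ∧ ¬q

¬((¬q → ¬p) → q)
= ¬(¬(¬q → ¬p) ∨ q)   (eliminate →)
= ¬(¬(¬¬q ∨ ¬p) ∨ q)   (eliminate →)
= ¬¬(¬¬q ∨ ¬p) ∧ ¬q   (De Morgan)
= (¬¬q ∨ ¬p) ∧ ¬q   (double negation)
= (q ∨ ¬p) ∧ ¬q   (double negation)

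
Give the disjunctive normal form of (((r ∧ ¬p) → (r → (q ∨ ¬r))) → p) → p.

(((r ∧ ¬p) → (r → (q ∨ ¬r))) → p) → p
≡ ¬(((r ∧ ¬p) → (r → (q ∨ ¬r))) → p) ∨ p
≡ ¬(¬((r ∧ ¬p) → (r → (q ∨ ¬r))) ∨ p) ∨ p
≡ ¬(¬(¬(r ∧ ¬p) ∨ (r → (q ∨ ¬r))) ∨ p) ∨ p
≡ ¬(¬(¬(r ∧ ¬p) ∨ ¬r ∨ q ∨ ¬r) ∨ p) ∨ p
≡ (¬¬(¬(r ∧ ¬p) ∨ ¬r ∨ q ∨ ¬r) ∧ ¬p) ∨ p
≡ ((¬(r ∧ ¬p) ∨ ¬r ∨ q ∨ ¬r) ∧ ¬p) ∨ p
≡ ((¬r ∨ ¬¬p ∨ ¬r ∨ q ∨ ¬r) ∧ ¬p) ∨ p
≡ ((¬r ∨ p ∨ ¬r ∨ q ∨ ¬r) ∧ ¬p) ∨ p
≡ (¬r ∧ ¬p) ∨ (p ∧ ¬p) ∨ (¬r ∧ ¬p) ∨ (q ∧ ¬p) ∨ (¬r ∧ ¬p) ∨ p
≡ (¬r ∧ ¬p) ∨ (q ∧ ¬p) ∨ p

(¬r ∧ ¬p) ∨ (q ∧ ¬p) ∨ p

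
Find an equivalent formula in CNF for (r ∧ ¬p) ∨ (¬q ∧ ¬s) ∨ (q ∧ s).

(r ∧ ¬p) ∨ (¬q ∧ ¬s) ∨ (q ∧ s)
= (r ∨ ¬q ∨ q) ∧ (r ∨ ¬q ∨ s) ∧ (r ∨ ¬s ∨ q) ∧ (r ∨ ¬s ∨ s) ∧ (¬p ∨ ¬q ∨ q) ∧ (¬p ∨ ¬q ∨ s) ∧ (¬p ∨ ¬s ∨ q) ∧ (¬p ∨ ¬s ∨ s)   (distribute ∨ over ∧)
= (r ∨ ¬q ∨ s) ∧ (r ∨ ¬s ∨ q) ∧ (¬p ∨ ¬q ∨ s) ∧ (¬p ∨ ¬s ∨ q)   (simplify)

(r ∨ ¬q ∨ s) ∧ (r ∨ ¬s ∨ q) ∧ (¬p ∨ ¬q ∨ s) ∧ (¬p ∨ ¬s ∨ q)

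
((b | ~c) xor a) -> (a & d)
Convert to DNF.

(~b & c & ~a) | (a & b) | (a & ~c) | (a & d)

((b | ~c) xor a) -> (a & d)
= ~((b | ~c) xor a) | (a & d)   [eliminate ->]
= ~(((b | ~c) & ~a) | (~(b | ~c) & a)) | (a & d)   [expand xor]
= (~((b | ~c) & ~a) & ~(~(b | ~c) & a)) | (a & d)   [De Morgan]
= ((~(b | ~c) | ~~a) & ~(~(b | ~c) & a)) | (a & d)   [De Morgan]
= (((~b & ~~c) | ~~a) & ~(~(b | ~c) & a)) | (a & d)   [De Morgan]
= (((~b & c) | ~~a) & ~(~(b | ~c) & a)) | (a & d)   [double negation]
= (((~b & c) | a) & ~(~(b | ~c) & a)) | (a & d)   [double negation]
= (((~b & c) | a) & (~~(b | ~c) | ~a)) | (a & d)   [De Morgan]
= (((~b & c) | a) & (b | ~c | ~a)) | (a & d)   [double negation]
= (~b & c & b) | (~b & c & ~c) | (~b & c & ~a) | (a & b) | (a & ~c) | (a & ~a) | (a & d)   [distribute & over |]
= (~b & c & ~a) | (a & b) | (a & ~c) | (a & d)   [simplify]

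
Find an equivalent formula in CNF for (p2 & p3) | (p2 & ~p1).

(p2 & p3) | (p2 & ~p1)
≡ (p2 | p2) & (p2 | ~p1) & (p3 | p2) & (p3 | ~p1)   — distribute | over &
≡ p2 & (p3 | ~p1)   — simplify

p2 & (p3 | ~p1)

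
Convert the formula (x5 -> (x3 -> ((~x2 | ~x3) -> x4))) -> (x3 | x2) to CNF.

(x5 -> (x3 -> ((~x2 | ~x3) -> x4))) -> (x3 | x2)
= ~(x5 -> (x3 -> ((~x2 | ~x3) -> x4))) | x3 | x2   — eliminate ->
= ~(~x5 | (x3 -> ((~x2 | ~x3) -> x4))) | x3 | x2   — eliminate ->
= ~(~x5 | ~x3 | ((~x2 | ~x3) -> x4)) | x3 | x2   — eliminate ->
= ~(~x5 | ~x3 | ~(~x2 | ~x3) | x4) | x3 | x2   — eliminate ->
= (~~x5 & ~~x3 & ~~(~x2 | ~x3) & ~x4) | x3 | x2   — De Morgan
= (x5 & ~~x3 & ~~(~x2 | ~x3) & ~x4) | x3 | x2   — double negation
= (x5 & x3 & ~~(~x2 | ~x3) & ~x4) | x3 | x2   — double negation
= (x5 & x3 & (~x2 | ~x3) & ~x4) | x3 | x2   — double negation
= (x5 | x3 | x2) & (x3 | x3 | x2) & (~x2 | ~x3 | x3 | x2) & (~x4 | x3 | x2)   — distribute | over &
= x3 | x2   — simplify

x3 | x2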